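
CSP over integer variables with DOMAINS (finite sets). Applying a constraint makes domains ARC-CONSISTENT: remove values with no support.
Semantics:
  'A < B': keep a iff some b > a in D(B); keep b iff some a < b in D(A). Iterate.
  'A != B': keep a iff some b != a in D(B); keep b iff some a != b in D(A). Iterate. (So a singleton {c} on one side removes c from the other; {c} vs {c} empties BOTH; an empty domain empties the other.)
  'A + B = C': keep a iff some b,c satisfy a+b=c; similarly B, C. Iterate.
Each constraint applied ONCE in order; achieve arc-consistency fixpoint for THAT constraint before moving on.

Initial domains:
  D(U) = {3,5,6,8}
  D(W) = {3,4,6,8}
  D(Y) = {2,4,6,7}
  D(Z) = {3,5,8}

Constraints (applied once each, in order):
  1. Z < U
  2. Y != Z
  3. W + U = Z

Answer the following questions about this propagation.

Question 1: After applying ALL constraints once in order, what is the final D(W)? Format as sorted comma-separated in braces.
Constraint 1 (Z < U) on D(Z)={3,5,8} D(U)={3,5,6,8}: Z {3,5,8}->{3,5}; U {3,5,6,8}->{5,6,8}
Constraint 2 (Y != Z) on D(Y)={2,4,6,7} D(Z)={3,5}: no change
Constraint 3 (W + U = Z) on D(W)={3,4,6,8} D(U)={5,6,8} D(Z)={3,5}: W {3,4,6,8}->{}; U {5,6,8}->{}; Z {3,5}->{}
So after all 3 constraints: D(W) = {}

Answer: {}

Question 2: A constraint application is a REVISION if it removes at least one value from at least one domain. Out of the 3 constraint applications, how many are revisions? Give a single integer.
Answer: 2

Derivation:
Constraint 1 (Z < U) on D(Z)={3,5,8} D(U)={3,5,6,8}: Z {3,5,8}->{3,5}; U {3,5,6,8}->{5,6,8} => REVISION
Constraint 2 (Y != Z) on D(Y)={2,4,6,7} D(Z)={3,5}: no change => not a revision
Constraint 3 (W + U = Z) on D(W)={3,4,6,8} D(U)={5,6,8} D(Z)={3,5}: W {3,4,6,8}->{}; U {5,6,8}->{}; Z {3,5}->{} => REVISION
Total revisions = 2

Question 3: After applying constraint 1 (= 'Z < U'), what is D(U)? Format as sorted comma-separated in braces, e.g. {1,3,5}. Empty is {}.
Constraint 1 (Z < U) on D(Z)={3,5,8} D(U)={3,5,6,8}: Z {3,5,8}->{3,5}; U {3,5,6,8}->{5,6,8}
So after constraint 1: D(U) = {5,6,8}

Answer: {5,6,8}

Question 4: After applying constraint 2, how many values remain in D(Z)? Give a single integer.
Constraint 1 (Z < U) on D(Z)={3,5,8} D(U)={3,5,6,8}: Z {3,5,8}->{3,5}; U {3,5,6,8}->{5,6,8}
Constraint 2 (Y != Z) on D(Y)={2,4,6,7} D(Z)={3,5}: no change
So after constraint 2: D(Z)={3,5}, size = 2

Answer: 2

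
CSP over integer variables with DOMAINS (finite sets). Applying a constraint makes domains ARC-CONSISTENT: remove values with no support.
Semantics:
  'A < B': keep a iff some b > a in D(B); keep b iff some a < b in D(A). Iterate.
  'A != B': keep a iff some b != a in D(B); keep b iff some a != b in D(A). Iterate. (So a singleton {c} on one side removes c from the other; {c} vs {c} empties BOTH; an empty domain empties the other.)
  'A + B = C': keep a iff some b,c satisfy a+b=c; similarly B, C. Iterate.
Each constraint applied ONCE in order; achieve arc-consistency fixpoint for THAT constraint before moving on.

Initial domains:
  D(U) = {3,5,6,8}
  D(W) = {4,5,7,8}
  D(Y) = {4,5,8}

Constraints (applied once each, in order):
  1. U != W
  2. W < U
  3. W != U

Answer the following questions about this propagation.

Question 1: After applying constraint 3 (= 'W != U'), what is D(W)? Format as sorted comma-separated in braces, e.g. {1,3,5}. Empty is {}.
Constraint 1 (U != W) on D(U)={3,5,6,8} D(W)={4,5,7,8}: no change
Constraint 2 (W < U) on D(W)={4,5,7,8} D(U)={3,5,6,8}: W {4,5,7,8}->{4,5,7}; U {3,5,6,8}->{5,6,8}
Constraint 3 (W != U) on D(W)={4,5,7} D(U)={5,6,8}: no change
So after constraint 3: D(W) = {4,5,7}

Answer: {4,5,7}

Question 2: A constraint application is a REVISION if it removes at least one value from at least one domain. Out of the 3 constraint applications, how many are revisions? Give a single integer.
Answer: 1

Derivation:
Constraint 1 (U != W) on D(U)={3,5,6,8} D(W)={4,5,7,8}: no change => not a revision
Constraint 2 (W < U) on D(W)={4,5,7,8} D(U)={3,5,6,8}: W {4,5,7,8}->{4,5,7}; U {3,5,6,8}->{5,6,8} => REVISION
Constraint 3 (W != U) on D(W)={4,5,7} D(U)={5,6,8}: no change => not a revision
Total revisions = 1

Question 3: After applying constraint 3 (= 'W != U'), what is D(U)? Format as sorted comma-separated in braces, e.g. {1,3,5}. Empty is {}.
Constraint 1 (U != W) on D(U)={3,5,6,8} D(W)={4,5,7,8}: no change
Constraint 2 (W < U) on D(W)={4,5,7,8} D(U)={3,5,6,8}: W {4,5,7,8}->{4,5,7}; U {3,5,6,8}->{5,6,8}
Constraint 3 (W != U) on D(W)={4,5,7} D(U)={5,6,8}: no change
So after constraint 3: D(U) = {5,6,8}

Answer: {5,6,8}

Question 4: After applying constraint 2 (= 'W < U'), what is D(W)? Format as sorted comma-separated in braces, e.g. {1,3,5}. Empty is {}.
Constraint 1 (U != W) on D(U)={3,5,6,8} D(W)={4,5,7,8}: no change
Constraint 2 (W < U) on D(W)={4,5,7,8} D(U)={3,5,6,8}: W {4,5,7,8}->{4,5,7}; U {3,5,6,8}->{5,6,8}
So after constraint 2: D(W) = {4,5,7}

Answer: {4,5,7}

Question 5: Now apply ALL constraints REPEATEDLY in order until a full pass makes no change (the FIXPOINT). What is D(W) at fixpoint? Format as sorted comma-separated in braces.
Answer: {4,5,7}

Derivation:
pass 0 (initial): D(W)={4,5,7,8}
pass 1: U {3,5,6,8}->{5,6,8}; W {4,5,7,8}->{4,5,7}
pass 2: no change
Fixpoint after 2 passes: D(W) = {4,5,7}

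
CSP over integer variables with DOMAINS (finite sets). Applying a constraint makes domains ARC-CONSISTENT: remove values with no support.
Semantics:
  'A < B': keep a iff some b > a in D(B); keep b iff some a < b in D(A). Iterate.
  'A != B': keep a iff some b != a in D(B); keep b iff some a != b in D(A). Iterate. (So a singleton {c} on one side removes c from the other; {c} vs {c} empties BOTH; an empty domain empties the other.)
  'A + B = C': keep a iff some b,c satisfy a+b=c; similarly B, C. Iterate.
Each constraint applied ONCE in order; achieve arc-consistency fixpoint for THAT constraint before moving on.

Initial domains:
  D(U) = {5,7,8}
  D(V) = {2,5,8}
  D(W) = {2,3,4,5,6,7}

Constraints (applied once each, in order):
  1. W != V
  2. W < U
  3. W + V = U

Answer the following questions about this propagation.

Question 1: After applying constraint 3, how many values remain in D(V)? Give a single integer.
Constraint 1 (W != V) on D(W)={2,3,4,5,6,7} D(V)={2,5,8}: no change
Constraint 2 (W < U) on D(W)={2,3,4,5,6,7} D(U)={5,7,8}: no change
Constraint 3 (W + V = U) on D(W)={2,3,4,5,6,7} D(V)={2,5,8} D(U)={5,7,8}: W {2,3,4,5,6,7}->{2,3,5,6}; V {2,5,8}->{2,5}
So after constraint 3: D(V)={2,5}, size = 2

Answer: 2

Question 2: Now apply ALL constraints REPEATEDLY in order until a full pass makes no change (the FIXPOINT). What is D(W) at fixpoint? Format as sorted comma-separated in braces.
pass 0 (initial): D(W)={2,3,4,5,6,7}
pass 1: V {2,5,8}->{2,5}; W {2,3,4,5,6,7}->{2,3,5,6}
pass 2: no change
Fixpoint after 2 passes: D(W) = {2,3,5,6}

Answer: {2,3,5,6}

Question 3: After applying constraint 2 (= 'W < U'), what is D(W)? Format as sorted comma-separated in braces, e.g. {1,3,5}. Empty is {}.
Answer: {2,3,4,5,6,7}

Derivation:
Constraint 1 (W != V) on D(W)={2,3,4,5,6,7} D(V)={2,5,8}: no change
Constraint 2 (W < U) on D(W)={2,3,4,5,6,7} D(U)={5,7,8}: no change
So after constraint 2: D(W) = {2,3,4,5,6,7}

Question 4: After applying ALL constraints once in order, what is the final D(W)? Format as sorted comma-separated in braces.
Constraint 1 (W != V) on D(W)={2,3,4,5,6,7} D(V)={2,5,8}: no change
Constraint 2 (W < U) on D(W)={2,3,4,5,6,7} D(U)={5,7,8}: no change
Constraint 3 (W + V = U) on D(W)={2,3,4,5,6,7} D(V)={2,5,8} D(U)={5,7,8}: W {2,3,4,5,6,7}->{2,3,5,6}; V {2,5,8}->{2,5}
So after all 3 constraints: D(W) = {2,3,5,6}

Answer: {2,3,5,6}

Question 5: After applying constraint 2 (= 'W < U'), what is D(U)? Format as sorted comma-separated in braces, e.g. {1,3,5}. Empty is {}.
Constraint 1 (W != V) on D(W)={2,3,4,5,6,7} D(V)={2,5,8}: no change
Constraint 2 (W < U) on D(W)={2,3,4,5,6,7} D(U)={5,7,8}: no change
So after constraint 2: D(U) = {5,7,8}

Answer: {5,7,8}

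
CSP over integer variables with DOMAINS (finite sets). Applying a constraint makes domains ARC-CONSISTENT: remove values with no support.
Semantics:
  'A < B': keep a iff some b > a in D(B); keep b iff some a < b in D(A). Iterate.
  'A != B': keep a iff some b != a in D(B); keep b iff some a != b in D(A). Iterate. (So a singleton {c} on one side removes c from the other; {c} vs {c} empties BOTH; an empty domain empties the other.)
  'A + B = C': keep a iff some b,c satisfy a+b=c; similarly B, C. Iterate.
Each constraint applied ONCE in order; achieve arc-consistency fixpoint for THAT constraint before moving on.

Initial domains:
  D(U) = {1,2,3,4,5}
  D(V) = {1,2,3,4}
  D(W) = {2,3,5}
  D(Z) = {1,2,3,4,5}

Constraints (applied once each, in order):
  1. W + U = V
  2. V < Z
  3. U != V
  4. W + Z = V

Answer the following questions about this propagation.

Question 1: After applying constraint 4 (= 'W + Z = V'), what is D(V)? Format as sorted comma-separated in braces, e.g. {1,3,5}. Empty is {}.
Answer: {}

Derivation:
Constraint 1 (W + U = V) on D(W)={2,3,5} D(U)={1,2,3,4,5} D(V)={1,2,3,4}: W {2,3,5}->{2,3}; U {1,2,3,4,5}->{1,2}; V {1,2,3,4}->{3,4}
Constraint 2 (V < Z) on D(V)={3,4} D(Z)={1,2,3,4,5}: Z {1,2,3,4,5}->{4,5}
Constraint 3 (U != V) on D(U)={1,2} D(V)={3,4}: no change
Constraint 4 (W + Z = V) on D(W)={2,3} D(Z)={4,5} D(V)={3,4}: W {2,3}->{}; Z {4,5}->{}; V {3,4}->{}
So after constraint 4: D(V) = {}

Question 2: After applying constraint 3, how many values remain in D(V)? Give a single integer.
Answer: 2

Derivation:
Constraint 1 (W + U = V) on D(W)={2,3,5} D(U)={1,2,3,4,5} D(V)={1,2,3,4}: W {2,3,5}->{2,3}; U {1,2,3,4,5}->{1,2}; V {1,2,3,4}->{3,4}
Constraint 2 (V < Z) on D(V)={3,4} D(Z)={1,2,3,4,5}: Z {1,2,3,4,5}->{4,5}
Constraint 3 (U != V) on D(U)={1,2} D(V)={3,4}: no change
So after constraint 3: D(V)={3,4}, size = 2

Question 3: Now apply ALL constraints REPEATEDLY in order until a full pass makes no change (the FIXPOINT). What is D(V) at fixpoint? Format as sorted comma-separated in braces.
Answer: {}

Derivation:
pass 0 (initial): D(V)={1,2,3,4}
pass 1: U {1,2,3,4,5}->{1,2}; V {1,2,3,4}->{}; W {2,3,5}->{}; Z {1,2,3,4,5}->{}
pass 2: U {1,2}->{}
pass 3: no change
Fixpoint after 3 passes: D(V) = {}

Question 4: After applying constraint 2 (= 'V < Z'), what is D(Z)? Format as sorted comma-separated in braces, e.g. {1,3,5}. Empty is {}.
Answer: {4,5}

Derivation:
Constraint 1 (W + U = V) on D(W)={2,3,5} D(U)={1,2,3,4,5} D(V)={1,2,3,4}: W {2,3,5}->{2,3}; U {1,2,3,4,5}->{1,2}; V {1,2,3,4}->{3,4}
Constraint 2 (V < Z) on D(V)={3,4} D(Z)={1,2,3,4,5}: Z {1,2,3,4,5}->{4,5}
So after constraint 2: D(Z) = {4,5}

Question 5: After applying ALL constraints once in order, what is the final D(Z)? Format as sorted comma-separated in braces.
Constraint 1 (W + U = V) on D(W)={2,3,5} D(U)={1,2,3,4,5} D(V)={1,2,3,4}: W {2,3,5}->{2,3}; U {1,2,3,4,5}->{1,2}; V {1,2,3,4}->{3,4}
Constraint 2 (V < Z) on D(V)={3,4} D(Z)={1,2,3,4,5}: Z {1,2,3,4,5}->{4,5}
Constraint 3 (U != V) on D(U)={1,2} D(V)={3,4}: no change
Constraint 4 (W + Z = V) on D(W)={2,3} D(Z)={4,5} D(V)={3,4}: W {2,3}->{}; Z {4,5}->{}; V {3,4}->{}
So after all 4 constraints: D(Z) = {}

Answer: {}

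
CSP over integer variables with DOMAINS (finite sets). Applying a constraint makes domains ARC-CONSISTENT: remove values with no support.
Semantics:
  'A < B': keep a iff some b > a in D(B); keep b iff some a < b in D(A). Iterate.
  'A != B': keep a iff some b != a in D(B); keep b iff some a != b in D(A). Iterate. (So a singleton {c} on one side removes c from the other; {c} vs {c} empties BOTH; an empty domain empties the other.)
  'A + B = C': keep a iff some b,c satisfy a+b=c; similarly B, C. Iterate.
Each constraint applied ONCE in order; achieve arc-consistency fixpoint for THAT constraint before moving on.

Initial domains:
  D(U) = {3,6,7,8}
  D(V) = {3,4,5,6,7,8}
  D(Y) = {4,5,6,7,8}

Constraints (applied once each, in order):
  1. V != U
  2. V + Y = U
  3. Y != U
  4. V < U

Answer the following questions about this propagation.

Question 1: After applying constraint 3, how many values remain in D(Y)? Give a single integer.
Constraint 1 (V != U) on D(V)={3,4,5,6,7,8} D(U)={3,6,7,8}: no change
Constraint 2 (V + Y = U) on D(V)={3,4,5,6,7,8} D(Y)={4,5,6,7,8} D(U)={3,6,7,8}: V {3,4,5,6,7,8}->{3,4}; Y {4,5,6,7,8}->{4,5}; U {3,6,7,8}->{7,8}
Constraint 3 (Y != U) on D(Y)={4,5} D(U)={7,8}: no change
So after constraint 3: D(Y)={4,5}, size = 2

Answer: 2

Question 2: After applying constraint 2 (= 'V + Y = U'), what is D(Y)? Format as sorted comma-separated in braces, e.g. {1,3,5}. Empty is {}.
Answer: {4,5}

Derivation:
Constraint 1 (V != U) on D(V)={3,4,5,6,7,8} D(U)={3,6,7,8}: no change
Constraint 2 (V + Y = U) on D(V)={3,4,5,6,7,8} D(Y)={4,5,6,7,8} D(U)={3,6,7,8}: V {3,4,5,6,7,8}->{3,4}; Y {4,5,6,7,8}->{4,5}; U {3,6,7,8}->{7,8}
So after constraint 2: D(Y) = {4,5}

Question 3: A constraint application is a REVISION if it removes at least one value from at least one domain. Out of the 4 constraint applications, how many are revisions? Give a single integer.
Constraint 1 (V != U) on D(V)={3,4,5,6,7,8} D(U)={3,6,7,8}: no change => not a revision
Constraint 2 (V + Y = U) on D(V)={3,4,5,6,7,8} D(Y)={4,5,6,7,8} D(U)={3,6,7,8}: V {3,4,5,6,7,8}->{3,4}; Y {4,5,6,7,8}->{4,5}; U {3,6,7,8}->{7,8} => REVISION
Constraint 3 (Y != U) on D(Y)={4,5} D(U)={7,8}: no change => not a revision
Constraint 4 (V < U) on D(V)={3,4} D(U)={7,8}: no change => not a revision
Total revisions = 1

Answer: 1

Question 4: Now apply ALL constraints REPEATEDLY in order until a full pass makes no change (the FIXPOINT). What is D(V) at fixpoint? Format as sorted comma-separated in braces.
Answer: {3,4}

Derivation:
pass 0 (initial): D(V)={3,4,5,6,7,8}
pass 1: U {3,6,7,8}->{7,8}; V {3,4,5,6,7,8}->{3,4}; Y {4,5,6,7,8}->{4,5}
pass 2: no change
Fixpoint after 2 passes: D(V) = {3,4}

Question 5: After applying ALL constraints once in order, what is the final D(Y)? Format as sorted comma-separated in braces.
Constraint 1 (V != U) on D(V)={3,4,5,6,7,8} D(U)={3,6,7,8}: no change
Constraint 2 (V + Y = U) on D(V)={3,4,5,6,7,8} D(Y)={4,5,6,7,8} D(U)={3,6,7,8}: V {3,4,5,6,7,8}->{3,4}; Y {4,5,6,7,8}->{4,5}; U {3,6,7,8}->{7,8}
Constraint 3 (Y != U) on D(Y)={4,5} D(U)={7,8}: no change
Constraint 4 (V < U) on D(V)={3,4} D(U)={7,8}: no change
So after all 4 constraints: D(Y) = {4,5}

Answer: {4,5}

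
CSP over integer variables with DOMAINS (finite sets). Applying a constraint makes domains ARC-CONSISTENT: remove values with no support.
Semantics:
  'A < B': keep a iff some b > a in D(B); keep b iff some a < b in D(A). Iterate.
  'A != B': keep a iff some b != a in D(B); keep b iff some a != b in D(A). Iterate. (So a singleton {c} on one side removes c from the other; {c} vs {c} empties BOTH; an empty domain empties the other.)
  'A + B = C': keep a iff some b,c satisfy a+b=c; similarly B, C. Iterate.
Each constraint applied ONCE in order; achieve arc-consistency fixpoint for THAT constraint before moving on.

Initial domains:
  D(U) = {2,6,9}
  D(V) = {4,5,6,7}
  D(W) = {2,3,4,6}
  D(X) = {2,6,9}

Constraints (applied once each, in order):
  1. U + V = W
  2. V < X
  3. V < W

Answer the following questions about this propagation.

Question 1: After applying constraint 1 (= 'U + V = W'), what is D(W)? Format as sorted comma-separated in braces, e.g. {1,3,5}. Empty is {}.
Constraint 1 (U + V = W) on D(U)={2,6,9} D(V)={4,5,6,7} D(W)={2,3,4,6}: U {2,6,9}->{2}; V {4,5,6,7}->{4}; W {2,3,4,6}->{6}
So after constraint 1: D(W) = {6}

Answer: {6}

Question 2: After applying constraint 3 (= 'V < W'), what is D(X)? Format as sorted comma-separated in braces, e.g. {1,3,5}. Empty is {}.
Answer: {6,9}

Derivation:
Constraint 1 (U + V = W) on D(U)={2,6,9} D(V)={4,5,6,7} D(W)={2,3,4,6}: U {2,6,9}->{2}; V {4,5,6,7}->{4}; W {2,3,4,6}->{6}
Constraint 2 (V < X) on D(V)={4} D(X)={2,6,9}: X {2,6,9}->{6,9}
Constraint 3 (V < W) on D(V)={4} D(W)={6}: no change
So after constraint 3: D(X) = {6,9}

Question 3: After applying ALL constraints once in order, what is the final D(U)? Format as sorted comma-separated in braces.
Answer: {2}

Derivation:
Constraint 1 (U + V = W) on D(U)={2,6,9} D(V)={4,5,6,7} D(W)={2,3,4,6}: U {2,6,9}->{2}; V {4,5,6,7}->{4}; W {2,3,4,6}->{6}
Constraint 2 (V < X) on D(V)={4} D(X)={2,6,9}: X {2,6,9}->{6,9}
Constraint 3 (V < W) on D(V)={4} D(W)={6}: no change
So after all 3 constraints: D(U) = {2}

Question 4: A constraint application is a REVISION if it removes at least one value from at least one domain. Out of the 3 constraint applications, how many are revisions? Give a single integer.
Constraint 1 (U + V = W) on D(U)={2,6,9} D(V)={4,5,6,7} D(W)={2,3,4,6}: U {2,6,9}->{2}; V {4,5,6,7}->{4}; W {2,3,4,6}->{6} => REVISION
Constraint 2 (V < X) on D(V)={4} D(X)={2,6,9}: X {2,6,9}->{6,9} => REVISION
Constraint 3 (V < W) on D(V)={4} D(W)={6}: no change => not a revision
Total revisions = 2

Answer: 2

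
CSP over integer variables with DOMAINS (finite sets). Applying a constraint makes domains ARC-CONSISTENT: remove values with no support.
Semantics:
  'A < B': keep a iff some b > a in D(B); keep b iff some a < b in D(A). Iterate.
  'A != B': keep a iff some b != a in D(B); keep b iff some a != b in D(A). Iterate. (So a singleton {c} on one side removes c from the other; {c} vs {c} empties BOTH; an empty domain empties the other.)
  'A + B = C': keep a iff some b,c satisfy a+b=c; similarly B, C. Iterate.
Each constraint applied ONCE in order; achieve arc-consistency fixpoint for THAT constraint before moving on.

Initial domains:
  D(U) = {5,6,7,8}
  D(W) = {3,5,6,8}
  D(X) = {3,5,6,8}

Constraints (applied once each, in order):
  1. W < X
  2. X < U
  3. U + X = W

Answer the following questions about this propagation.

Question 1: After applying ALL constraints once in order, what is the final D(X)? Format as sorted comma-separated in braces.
Answer: {}

Derivation:
Constraint 1 (W < X) on D(W)={3,5,6,8} D(X)={3,5,6,8}: W {3,5,6,8}->{3,5,6}; X {3,5,6,8}->{5,6,8}
Constraint 2 (X < U) on D(X)={5,6,8} D(U)={5,6,7,8}: X {5,6,8}->{5,6}; U {5,6,7,8}->{6,7,8}
Constraint 3 (U + X = W) on D(U)={6,7,8} D(X)={5,6} D(W)={3,5,6}: U {6,7,8}->{}; X {5,6}->{}; W {3,5,6}->{}
So after all 3 constraints: D(X) = {}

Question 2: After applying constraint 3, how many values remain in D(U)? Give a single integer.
Answer: 0

Derivation:
Constraint 1 (W < X) on D(W)={3,5,6,8} D(X)={3,5,6,8}: W {3,5,6,8}->{3,5,6}; X {3,5,6,8}->{5,6,8}
Constraint 2 (X < U) on D(X)={5,6,8} D(U)={5,6,7,8}: X {5,6,8}->{5,6}; U {5,6,7,8}->{6,7,8}
Constraint 3 (U + X = W) on D(U)={6,7,8} D(X)={5,6} D(W)={3,5,6}: U {6,7,8}->{}; X {5,6}->{}; W {3,5,6}->{}
So after constraint 3: D(U)={}, size = 0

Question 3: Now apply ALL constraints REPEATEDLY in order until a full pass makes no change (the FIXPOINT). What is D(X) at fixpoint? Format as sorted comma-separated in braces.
pass 0 (initial): D(X)={3,5,6,8}
pass 1: U {5,6,7,8}->{}; W {3,5,6,8}->{}; X {3,5,6,8}->{}
pass 2: no change
Fixpoint after 2 passes: D(X) = {}

Answer: {}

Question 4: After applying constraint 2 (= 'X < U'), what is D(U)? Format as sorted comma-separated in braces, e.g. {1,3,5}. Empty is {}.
Constraint 1 (W < X) on D(W)={3,5,6,8} D(X)={3,5,6,8}: W {3,5,6,8}->{3,5,6}; X {3,5,6,8}->{5,6,8}
Constraint 2 (X < U) on D(X)={5,6,8} D(U)={5,6,7,8}: X {5,6,8}->{5,6}; U {5,6,7,8}->{6,7,8}
So after constraint 2: D(U) = {6,7,8}

Answer: {6,7,8}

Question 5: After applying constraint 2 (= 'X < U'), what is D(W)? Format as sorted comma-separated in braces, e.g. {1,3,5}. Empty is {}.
Answer: {3,5,6}

Derivation:
Constraint 1 (W < X) on D(W)={3,5,6,8} D(X)={3,5,6,8}: W {3,5,6,8}->{3,5,6}; X {3,5,6,8}->{5,6,8}
Constraint 2 (X < U) on D(X)={5,6,8} D(U)={5,6,7,8}: X {5,6,8}->{5,6}; U {5,6,7,8}->{6,7,8}
So after constraint 2: D(W) = {3,5,6}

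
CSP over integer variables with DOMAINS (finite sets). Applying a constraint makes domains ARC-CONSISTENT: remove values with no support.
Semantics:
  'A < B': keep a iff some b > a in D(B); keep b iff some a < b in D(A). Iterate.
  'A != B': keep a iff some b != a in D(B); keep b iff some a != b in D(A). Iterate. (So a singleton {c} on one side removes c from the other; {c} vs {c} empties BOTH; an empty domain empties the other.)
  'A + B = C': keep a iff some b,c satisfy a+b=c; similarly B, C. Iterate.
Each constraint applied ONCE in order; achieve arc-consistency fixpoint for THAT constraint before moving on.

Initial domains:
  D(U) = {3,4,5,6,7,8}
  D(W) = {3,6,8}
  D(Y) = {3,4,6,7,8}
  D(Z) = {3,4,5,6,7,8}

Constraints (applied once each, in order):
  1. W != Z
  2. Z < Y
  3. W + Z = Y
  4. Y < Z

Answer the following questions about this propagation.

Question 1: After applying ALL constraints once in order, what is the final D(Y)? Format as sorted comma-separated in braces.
Answer: {}

Derivation:
Constraint 1 (W != Z) on D(W)={3,6,8} D(Z)={3,4,5,6,7,8}: no change
Constraint 2 (Z < Y) on D(Z)={3,4,5,6,7,8} D(Y)={3,4,6,7,8}: Z {3,4,5,6,7,8}->{3,4,5,6,7}; Y {3,4,6,7,8}->{4,6,7,8}
Constraint 3 (W + Z = Y) on D(W)={3,6,8} D(Z)={3,4,5,6,7} D(Y)={4,6,7,8}: W {3,6,8}->{3}; Z {3,4,5,6,7}->{3,4,5}; Y {4,6,7,8}->{6,7,8}
Constraint 4 (Y < Z) on D(Y)={6,7,8} D(Z)={3,4,5}: Y {6,7,8}->{}; Z {3,4,5}->{}
So after all 4 constraints: D(Y) = {}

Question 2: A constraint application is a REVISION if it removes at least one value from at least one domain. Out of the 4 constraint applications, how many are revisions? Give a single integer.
Constraint 1 (W != Z) on D(W)={3,6,8} D(Z)={3,4,5,6,7,8}: no change => not a revision
Constraint 2 (Z < Y) on D(Z)={3,4,5,6,7,8} D(Y)={3,4,6,7,8}: Z {3,4,5,6,7,8}->{3,4,5,6,7}; Y {3,4,6,7,8}->{4,6,7,8} => REVISION
Constraint 3 (W + Z = Y) on D(W)={3,6,8} D(Z)={3,4,5,6,7} D(Y)={4,6,7,8}: W {3,6,8}->{3}; Z {3,4,5,6,7}->{3,4,5}; Y {4,6,7,8}->{6,7,8} => REVISION
Constraint 4 (Y < Z) on D(Y)={6,7,8} D(Z)={3,4,5}: Y {6,7,8}->{}; Z {3,4,5}->{} => REVISION
Total revisions = 3

Answer: 3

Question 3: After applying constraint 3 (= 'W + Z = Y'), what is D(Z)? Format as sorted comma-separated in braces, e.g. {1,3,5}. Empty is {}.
Answer: {3,4,5}

Derivation:
Constraint 1 (W != Z) on D(W)={3,6,8} D(Z)={3,4,5,6,7,8}: no change
Constraint 2 (Z < Y) on D(Z)={3,4,5,6,7,8} D(Y)={3,4,6,7,8}: Z {3,4,5,6,7,8}->{3,4,5,6,7}; Y {3,4,6,7,8}->{4,6,7,8}
Constraint 3 (W + Z = Y) on D(W)={3,6,8} D(Z)={3,4,5,6,7} D(Y)={4,6,7,8}: W {3,6,8}->{3}; Z {3,4,5,6,7}->{3,4,5}; Y {4,6,7,8}->{6,7,8}
So after constraint 3: D(Z) = {3,4,5}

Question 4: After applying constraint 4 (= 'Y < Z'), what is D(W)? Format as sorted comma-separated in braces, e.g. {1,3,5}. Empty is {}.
Constraint 1 (W != Z) on D(W)={3,6,8} D(Z)={3,4,5,6,7,8}: no change
Constraint 2 (Z < Y) on D(Z)={3,4,5,6,7,8} D(Y)={3,4,6,7,8}: Z {3,4,5,6,7,8}->{3,4,5,6,7}; Y {3,4,6,7,8}->{4,6,7,8}
Constraint 3 (W + Z = Y) on D(W)={3,6,8} D(Z)={3,4,5,6,7} D(Y)={4,6,7,8}: W {3,6,8}->{3}; Z {3,4,5,6,7}->{3,4,5}; Y {4,6,7,8}->{6,7,8}
Constraint 4 (Y < Z) on D(Y)={6,7,8} D(Z)={3,4,5}: Y {6,7,8}->{}; Z {3,4,5}->{}
So after constraint 4: D(W) = {3}

Answer: {3}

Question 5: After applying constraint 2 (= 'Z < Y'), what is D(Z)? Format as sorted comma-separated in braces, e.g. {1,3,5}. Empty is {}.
Answer: {3,4,5,6,7}

Derivation:
Constraint 1 (W != Z) on D(W)={3,6,8} D(Z)={3,4,5,6,7,8}: no change
Constraint 2 (Z < Y) on D(Z)={3,4,5,6,7,8} D(Y)={3,4,6,7,8}: Z {3,4,5,6,7,8}->{3,4,5,6,7}; Y {3,4,6,7,8}->{4,6,7,8}
So after constraint 2: D(Z) = {3,4,5,6,7}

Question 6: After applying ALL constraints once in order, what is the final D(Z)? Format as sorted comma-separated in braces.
Answer: {}

Derivation:
Constraint 1 (W != Z) on D(W)={3,6,8} D(Z)={3,4,5,6,7,8}: no change
Constraint 2 (Z < Y) on D(Z)={3,4,5,6,7,8} D(Y)={3,4,6,7,8}: Z {3,4,5,6,7,8}->{3,4,5,6,7}; Y {3,4,6,7,8}->{4,6,7,8}
Constraint 3 (W + Z = Y) on D(W)={3,6,8} D(Z)={3,4,5,6,7} D(Y)={4,6,7,8}: W {3,6,8}->{3}; Z {3,4,5,6,7}->{3,4,5}; Y {4,6,7,8}->{6,7,8}
Constraint 4 (Y < Z) on D(Y)={6,7,8} D(Z)={3,4,5}: Y {6,7,8}->{}; Z {3,4,5}->{}
So after all 4 constraints: D(Z) = {}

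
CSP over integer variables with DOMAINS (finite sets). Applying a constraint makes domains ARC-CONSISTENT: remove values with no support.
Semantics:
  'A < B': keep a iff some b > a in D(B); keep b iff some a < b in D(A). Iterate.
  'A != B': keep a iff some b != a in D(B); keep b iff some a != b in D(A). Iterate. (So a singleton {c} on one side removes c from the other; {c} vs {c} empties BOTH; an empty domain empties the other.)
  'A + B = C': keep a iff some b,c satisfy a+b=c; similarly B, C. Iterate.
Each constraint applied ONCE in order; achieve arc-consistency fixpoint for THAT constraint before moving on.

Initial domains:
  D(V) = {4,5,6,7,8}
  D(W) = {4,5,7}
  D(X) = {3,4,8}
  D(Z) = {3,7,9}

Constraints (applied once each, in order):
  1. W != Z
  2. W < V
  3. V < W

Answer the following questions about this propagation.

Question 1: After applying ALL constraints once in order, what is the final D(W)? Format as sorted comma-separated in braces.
Answer: {7}

Derivation:
Constraint 1 (W != Z) on D(W)={4,5,7} D(Z)={3,7,9}: no change
Constraint 2 (W < V) on D(W)={4,5,7} D(V)={4,5,6,7,8}: V {4,5,6,7,8}->{5,6,7,8}
Constraint 3 (V < W) on D(V)={5,6,7,8} D(W)={4,5,7}: V {5,6,7,8}->{5,6}; W {4,5,7}->{7}
So after all 3 constraints: D(W) = {7}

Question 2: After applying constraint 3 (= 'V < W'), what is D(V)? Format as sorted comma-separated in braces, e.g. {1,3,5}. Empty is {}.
Answer: {5,6}

Derivation:
Constraint 1 (W != Z) on D(W)={4,5,7} D(Z)={3,7,9}: no change
Constraint 2 (W < V) on D(W)={4,5,7} D(V)={4,5,6,7,8}: V {4,5,6,7,8}->{5,6,7,8}
Constraint 3 (V < W) on D(V)={5,6,7,8} D(W)={4,5,7}: V {5,6,7,8}->{5,6}; W {4,5,7}->{7}
So after constraint 3: D(V) = {5,6}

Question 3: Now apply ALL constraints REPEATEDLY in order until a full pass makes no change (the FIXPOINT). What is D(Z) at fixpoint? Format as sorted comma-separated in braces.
Answer: {}

Derivation:
pass 0 (initial): D(Z)={3,7,9}
pass 1: V {4,5,6,7,8}->{5,6}; W {4,5,7}->{7}
pass 2: V {5,6}->{}; W {7}->{}; Z {3,7,9}->{3,9}
pass 3: Z {3,9}->{}
pass 4: no change
Fixpoint after 4 passes: D(Z) = {}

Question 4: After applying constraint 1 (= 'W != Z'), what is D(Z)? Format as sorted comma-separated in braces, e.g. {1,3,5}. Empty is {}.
Answer: {3,7,9}

Derivation:
Constraint 1 (W != Z) on D(W)={4,5,7} D(Z)={3,7,9}: no change
So after constraint 1: D(Z) = {3,7,9}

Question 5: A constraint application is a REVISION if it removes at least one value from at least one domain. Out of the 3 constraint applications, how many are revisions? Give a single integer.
Answer: 2

Derivation:
Constraint 1 (W != Z) on D(W)={4,5,7} D(Z)={3,7,9}: no change => not a revision
Constraint 2 (W < V) on D(W)={4,5,7} D(V)={4,5,6,7,8}: V {4,5,6,7,8}->{5,6,7,8} => REVISION
Constraint 3 (V < W) on D(V)={5,6,7,8} D(W)={4,5,7}: V {5,6,7,8}->{5,6}; W {4,5,7}->{7} => REVISION
Total revisions = 2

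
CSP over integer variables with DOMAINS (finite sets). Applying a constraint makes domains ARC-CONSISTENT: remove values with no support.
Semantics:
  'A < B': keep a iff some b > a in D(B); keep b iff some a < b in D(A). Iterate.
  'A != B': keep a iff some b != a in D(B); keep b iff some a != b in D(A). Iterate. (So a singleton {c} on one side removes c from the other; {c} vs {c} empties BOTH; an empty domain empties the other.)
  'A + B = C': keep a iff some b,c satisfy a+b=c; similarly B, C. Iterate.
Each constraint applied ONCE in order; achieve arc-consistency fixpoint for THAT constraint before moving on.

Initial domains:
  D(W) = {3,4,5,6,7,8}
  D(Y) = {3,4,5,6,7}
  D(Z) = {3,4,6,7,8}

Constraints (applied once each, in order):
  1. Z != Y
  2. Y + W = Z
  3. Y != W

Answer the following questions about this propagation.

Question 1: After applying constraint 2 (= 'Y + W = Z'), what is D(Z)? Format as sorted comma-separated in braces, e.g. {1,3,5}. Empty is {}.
Constraint 1 (Z != Y) on D(Z)={3,4,6,7,8} D(Y)={3,4,5,6,7}: no change
Constraint 2 (Y + W = Z) on D(Y)={3,4,5,6,7} D(W)={3,4,5,6,7,8} D(Z)={3,4,6,7,8}: Y {3,4,5,6,7}->{3,4,5}; W {3,4,5,6,7,8}->{3,4,5}; Z {3,4,6,7,8}->{6,7,8}
So after constraint 2: D(Z) = {6,7,8}

Answer: {6,7,8}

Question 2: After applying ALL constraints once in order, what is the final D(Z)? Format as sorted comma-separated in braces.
Answer: {6,7,8}

Derivation:
Constraint 1 (Z != Y) on D(Z)={3,4,6,7,8} D(Y)={3,4,5,6,7}: no change
Constraint 2 (Y + W = Z) on D(Y)={3,4,5,6,7} D(W)={3,4,5,6,7,8} D(Z)={3,4,6,7,8}: Y {3,4,5,6,7}->{3,4,5}; W {3,4,5,6,7,8}->{3,4,5}; Z {3,4,6,7,8}->{6,7,8}
Constraint 3 (Y != W) on D(Y)={3,4,5} D(W)={3,4,5}: no change
So after all 3 constraints: D(Z) = {6,7,8}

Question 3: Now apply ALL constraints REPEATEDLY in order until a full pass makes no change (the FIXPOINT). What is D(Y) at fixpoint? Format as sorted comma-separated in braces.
Answer: {3,4,5}

Derivation:
pass 0 (initial): D(Y)={3,4,5,6,7}
pass 1: W {3,4,5,6,7,8}->{3,4,5}; Y {3,4,5,6,7}->{3,4,5}; Z {3,4,6,7,8}->{6,7,8}
pass 2: no change
Fixpoint after 2 passes: D(Y) = {3,4,5}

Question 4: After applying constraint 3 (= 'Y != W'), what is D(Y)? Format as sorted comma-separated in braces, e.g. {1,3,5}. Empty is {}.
Answer: {3,4,5}

Derivation:
Constraint 1 (Z != Y) on D(Z)={3,4,6,7,8} D(Y)={3,4,5,6,7}: no change
Constraint 2 (Y + W = Z) on D(Y)={3,4,5,6,7} D(W)={3,4,5,6,7,8} D(Z)={3,4,6,7,8}: Y {3,4,5,6,7}->{3,4,5}; W {3,4,5,6,7,8}->{3,4,5}; Z {3,4,6,7,8}->{6,7,8}
Constraint 3 (Y != W) on D(Y)={3,4,5} D(W)={3,4,5}: no change
So after constraint 3: D(Y) = {3,4,5}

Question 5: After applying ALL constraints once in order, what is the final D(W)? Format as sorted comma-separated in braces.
Answer: {3,4,5}

Derivation:
Constraint 1 (Z != Y) on D(Z)={3,4,6,7,8} D(Y)={3,4,5,6,7}: no change
Constraint 2 (Y + W = Z) on D(Y)={3,4,5,6,7} D(W)={3,4,5,6,7,8} D(Z)={3,4,6,7,8}: Y {3,4,5,6,7}->{3,4,5}; W {3,4,5,6,7,8}->{3,4,5}; Z {3,4,6,7,8}->{6,7,8}
Constraint 3 (Y != W) on D(Y)={3,4,5} D(W)={3,4,5}: no change
So after all 3 constraints: D(W) = {3,4,5}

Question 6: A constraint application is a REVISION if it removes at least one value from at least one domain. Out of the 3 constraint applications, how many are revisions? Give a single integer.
Answer: 1

Derivation:
Constraint 1 (Z != Y) on D(Z)={3,4,6,7,8} D(Y)={3,4,5,6,7}: no change => not a revision
Constraint 2 (Y + W = Z) on D(Y)={3,4,5,6,7} D(W)={3,4,5,6,7,8} D(Z)={3,4,6,7,8}: Y {3,4,5,6,7}->{3,4,5}; W {3,4,5,6,7,8}->{3,4,5}; Z {3,4,6,7,8}->{6,7,8} => REVISION
Constraint 3 (Y != W) on D(Y)={3,4,5} D(W)={3,4,5}: no change => not a revision
Total revisions = 1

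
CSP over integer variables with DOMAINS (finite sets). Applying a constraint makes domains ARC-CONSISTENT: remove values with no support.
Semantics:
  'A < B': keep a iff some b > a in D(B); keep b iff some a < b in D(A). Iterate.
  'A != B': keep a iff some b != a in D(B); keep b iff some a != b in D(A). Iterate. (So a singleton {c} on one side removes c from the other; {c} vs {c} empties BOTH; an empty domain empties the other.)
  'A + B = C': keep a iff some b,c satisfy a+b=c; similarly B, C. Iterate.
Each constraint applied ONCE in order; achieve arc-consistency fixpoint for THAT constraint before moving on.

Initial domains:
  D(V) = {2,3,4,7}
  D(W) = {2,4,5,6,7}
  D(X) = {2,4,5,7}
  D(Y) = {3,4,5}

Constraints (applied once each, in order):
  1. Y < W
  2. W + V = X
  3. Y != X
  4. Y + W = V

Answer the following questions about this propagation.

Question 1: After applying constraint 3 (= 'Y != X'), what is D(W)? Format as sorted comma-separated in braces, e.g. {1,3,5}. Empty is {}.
Constraint 1 (Y < W) on D(Y)={3,4,5} D(W)={2,4,5,6,7}: W {2,4,5,6,7}->{4,5,6,7}
Constraint 2 (W + V = X) on D(W)={4,5,6,7} D(V)={2,3,4,7} D(X)={2,4,5,7}: W {4,5,6,7}->{4,5}; V {2,3,4,7}->{2,3}; X {2,4,5,7}->{7}
Constraint 3 (Y != X) on D(Y)={3,4,5} D(X)={7}: no change
So after constraint 3: D(W) = {4,5}

Answer: {4,5}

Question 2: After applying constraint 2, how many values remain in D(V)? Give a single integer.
Answer: 2

Derivation:
Constraint 1 (Y < W) on D(Y)={3,4,5} D(W)={2,4,5,6,7}: W {2,4,5,6,7}->{4,5,6,7}
Constraint 2 (W + V = X) on D(W)={4,5,6,7} D(V)={2,3,4,7} D(X)={2,4,5,7}: W {4,5,6,7}->{4,5}; V {2,3,4,7}->{2,3}; X {2,4,5,7}->{7}
So after constraint 2: D(V)={2,3}, size = 2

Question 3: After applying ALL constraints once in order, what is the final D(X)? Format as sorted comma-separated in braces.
Constraint 1 (Y < W) on D(Y)={3,4,5} D(W)={2,4,5,6,7}: W {2,4,5,6,7}->{4,5,6,7}
Constraint 2 (W + V = X) on D(W)={4,5,6,7} D(V)={2,3,4,7} D(X)={2,4,5,7}: W {4,5,6,7}->{4,5}; V {2,3,4,7}->{2,3}; X {2,4,5,7}->{7}
Constraint 3 (Y != X) on D(Y)={3,4,5} D(X)={7}: no change
Constraint 4 (Y + W = V) on D(Y)={3,4,5} D(W)={4,5} D(V)={2,3}: Y {3,4,5}->{}; W {4,5}->{}; V {2,3}->{}
So after all 4 constraints: D(X) = {7}

Answer: {7}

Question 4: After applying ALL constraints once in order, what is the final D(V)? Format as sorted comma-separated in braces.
Constraint 1 (Y < W) on D(Y)={3,4,5} D(W)={2,4,5,6,7}: W {2,4,5,6,7}->{4,5,6,7}
Constraint 2 (W + V = X) on D(W)={4,5,6,7} D(V)={2,3,4,7} D(X)={2,4,5,7}: W {4,5,6,7}->{4,5}; V {2,3,4,7}->{2,3}; X {2,4,5,7}->{7}
Constraint 3 (Y != X) on D(Y)={3,4,5} D(X)={7}: no change
Constraint 4 (Y + W = V) on D(Y)={3,4,5} D(W)={4,5} D(V)={2,3}: Y {3,4,5}->{}; W {4,5}->{}; V {2,3}->{}
So after all 4 constraints: D(V) = {}

Answer: {}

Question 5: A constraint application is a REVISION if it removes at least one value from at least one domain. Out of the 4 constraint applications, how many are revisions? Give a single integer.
Answer: 3

Derivation:
Constraint 1 (Y < W) on D(Y)={3,4,5} D(W)={2,4,5,6,7}: W {2,4,5,6,7}->{4,5,6,7} => REVISION
Constraint 2 (W + V = X) on D(W)={4,5,6,7} D(V)={2,3,4,7} D(X)={2,4,5,7}: W {4,5,6,7}->{4,5}; V {2,3,4,7}->{2,3}; X {2,4,5,7}->{7} => REVISION
Constraint 3 (Y != X) on D(Y)={3,4,5} D(X)={7}: no change => not a revision
Constraint 4 (Y + W = V) on D(Y)={3,4,5} D(W)={4,5} D(V)={2,3}: Y {3,4,5}->{}; W {4,5}->{}; V {2,3}->{} => REVISION
Total revisions = 3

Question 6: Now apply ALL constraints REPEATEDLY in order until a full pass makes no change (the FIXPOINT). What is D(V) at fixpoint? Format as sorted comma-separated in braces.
pass 0 (initial): D(V)={2,3,4,7}
pass 1: V {2,3,4,7}->{}; W {2,4,5,6,7}->{}; X {2,4,5,7}->{7}; Y {3,4,5}->{}
pass 2: X {7}->{}
pass 3: no change
Fixpoint after 3 passes: D(V) = {}

Answer: {}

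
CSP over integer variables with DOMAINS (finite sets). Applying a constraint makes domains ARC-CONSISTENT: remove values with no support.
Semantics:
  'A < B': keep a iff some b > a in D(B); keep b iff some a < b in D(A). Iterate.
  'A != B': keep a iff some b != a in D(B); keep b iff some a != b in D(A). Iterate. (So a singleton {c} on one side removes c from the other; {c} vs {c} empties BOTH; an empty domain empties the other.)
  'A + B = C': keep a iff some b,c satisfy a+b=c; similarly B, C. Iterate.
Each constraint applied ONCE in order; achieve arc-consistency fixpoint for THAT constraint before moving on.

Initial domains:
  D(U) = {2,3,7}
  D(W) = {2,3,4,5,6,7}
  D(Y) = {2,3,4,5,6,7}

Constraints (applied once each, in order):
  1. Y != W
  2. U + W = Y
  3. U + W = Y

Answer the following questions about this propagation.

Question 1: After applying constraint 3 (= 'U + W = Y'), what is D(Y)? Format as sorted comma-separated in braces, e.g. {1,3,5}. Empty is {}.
Answer: {4,5,6,7}

Derivation:
Constraint 1 (Y != W) on D(Y)={2,3,4,5,6,7} D(W)={2,3,4,5,6,7}: no change
Constraint 2 (U + W = Y) on D(U)={2,3,7} D(W)={2,3,4,5,6,7} D(Y)={2,3,4,5,6,7}: U {2,3,7}->{2,3}; W {2,3,4,5,6,7}->{2,3,4,5}; Y {2,3,4,5,6,7}->{4,5,6,7}
Constraint 3 (U + W = Y) on D(U)={2,3} D(W)={2,3,4,5} D(Y)={4,5,6,7}: no change
So after constraint 3: D(Y) = {4,5,6,7}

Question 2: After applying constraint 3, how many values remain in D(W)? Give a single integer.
Answer: 4

Derivation:
Constraint 1 (Y != W) on D(Y)={2,3,4,5,6,7} D(W)={2,3,4,5,6,7}: no change
Constraint 2 (U + W = Y) on D(U)={2,3,7} D(W)={2,3,4,5,6,7} D(Y)={2,3,4,5,6,7}: U {2,3,7}->{2,3}; W {2,3,4,5,6,7}->{2,3,4,5}; Y {2,3,4,5,6,7}->{4,5,6,7}
Constraint 3 (U + W = Y) on D(U)={2,3} D(W)={2,3,4,5} D(Y)={4,5,6,7}: no change
So after constraint 3: D(W)={2,3,4,5}, size = 4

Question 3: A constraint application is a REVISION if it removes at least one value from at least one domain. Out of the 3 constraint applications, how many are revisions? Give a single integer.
Answer: 1

Derivation:
Constraint 1 (Y != W) on D(Y)={2,3,4,5,6,7} D(W)={2,3,4,5,6,7}: no change => not a revision
Constraint 2 (U + W = Y) on D(U)={2,3,7} D(W)={2,3,4,5,6,7} D(Y)={2,3,4,5,6,7}: U {2,3,7}->{2,3}; W {2,3,4,5,6,7}->{2,3,4,5}; Y {2,3,4,5,6,7}->{4,5,6,7} => REVISION
Constraint 3 (U + W = Y) on D(U)={2,3} D(W)={2,3,4,5} D(Y)={4,5,6,7}: no change => not a revision
Total revisions = 1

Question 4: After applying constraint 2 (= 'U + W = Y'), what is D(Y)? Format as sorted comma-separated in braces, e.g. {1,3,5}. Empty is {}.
Constraint 1 (Y != W) on D(Y)={2,3,4,5,6,7} D(W)={2,3,4,5,6,7}: no change
Constraint 2 (U + W = Y) on D(U)={2,3,7} D(W)={2,3,4,5,6,7} D(Y)={2,3,4,5,6,7}: U {2,3,7}->{2,3}; W {2,3,4,5,6,7}->{2,3,4,5}; Y {2,3,4,5,6,7}->{4,5,6,7}
So after constraint 2: D(Y) = {4,5,6,7}

Answer: {4,5,6,7}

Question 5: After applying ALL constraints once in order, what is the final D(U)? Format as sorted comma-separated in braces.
Answer: {2,3}

Derivation:
Constraint 1 (Y != W) on D(Y)={2,3,4,5,6,7} D(W)={2,3,4,5,6,7}: no change
Constraint 2 (U + W = Y) on D(U)={2,3,7} D(W)={2,3,4,5,6,7} D(Y)={2,3,4,5,6,7}: U {2,3,7}->{2,3}; W {2,3,4,5,6,7}->{2,3,4,5}; Y {2,3,4,5,6,7}->{4,5,6,7}
Constraint 3 (U + W = Y) on D(U)={2,3} D(W)={2,3,4,5} D(Y)={4,5,6,7}: no change
So after all 3 constraints: D(U) = {2,3}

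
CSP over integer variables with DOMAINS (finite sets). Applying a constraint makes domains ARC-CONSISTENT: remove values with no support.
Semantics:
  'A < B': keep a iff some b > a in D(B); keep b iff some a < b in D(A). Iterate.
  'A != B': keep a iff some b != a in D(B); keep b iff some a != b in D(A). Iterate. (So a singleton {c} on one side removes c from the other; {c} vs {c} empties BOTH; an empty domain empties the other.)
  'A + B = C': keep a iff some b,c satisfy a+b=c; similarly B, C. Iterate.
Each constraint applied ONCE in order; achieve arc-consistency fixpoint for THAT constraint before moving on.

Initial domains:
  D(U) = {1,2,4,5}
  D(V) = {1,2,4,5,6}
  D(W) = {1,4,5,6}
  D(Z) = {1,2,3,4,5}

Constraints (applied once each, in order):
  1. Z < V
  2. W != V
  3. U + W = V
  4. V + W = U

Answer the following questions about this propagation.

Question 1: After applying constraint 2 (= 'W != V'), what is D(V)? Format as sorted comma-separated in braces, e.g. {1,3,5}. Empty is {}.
Constraint 1 (Z < V) on D(Z)={1,2,3,4,5} D(V)={1,2,4,5,6}: V {1,2,4,5,6}->{2,4,5,6}
Constraint 2 (W != V) on D(W)={1,4,5,6} D(V)={2,4,5,6}: no change
So after constraint 2: D(V) = {2,4,5,6}

Answer: {2,4,5,6}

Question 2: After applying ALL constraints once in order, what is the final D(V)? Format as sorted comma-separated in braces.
Constraint 1 (Z < V) on D(Z)={1,2,3,4,5} D(V)={1,2,4,5,6}: V {1,2,4,5,6}->{2,4,5,6}
Constraint 2 (W != V) on D(W)={1,4,5,6} D(V)={2,4,5,6}: no change
Constraint 3 (U + W = V) on D(U)={1,2,4,5} D(W)={1,4,5,6} D(V)={2,4,5,6}: W {1,4,5,6}->{1,4,5}; V {2,4,5,6}->{2,5,6}
Constraint 4 (V + W = U) on D(V)={2,5,6} D(W)={1,4,5} D(U)={1,2,4,5}: V {2,5,6}->{}; W {1,4,5}->{}; U {1,2,4,5}->{}
So after all 4 constraints: D(V) = {}

Answer: {}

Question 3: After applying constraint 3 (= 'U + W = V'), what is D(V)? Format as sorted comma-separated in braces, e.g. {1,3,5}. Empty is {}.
Answer: {2,5,6}

Derivation:
Constraint 1 (Z < V) on D(Z)={1,2,3,4,5} D(V)={1,2,4,5,6}: V {1,2,4,5,6}->{2,4,5,6}
Constraint 2 (W != V) on D(W)={1,4,5,6} D(V)={2,4,5,6}: no change
Constraint 3 (U + W = V) on D(U)={1,2,4,5} D(W)={1,4,5,6} D(V)={2,4,5,6}: W {1,4,5,6}->{1,4,5}; V {2,4,5,6}->{2,5,6}
So after constraint 3: D(V) = {2,5,6}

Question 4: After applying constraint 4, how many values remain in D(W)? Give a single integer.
Constraint 1 (Z < V) on D(Z)={1,2,3,4,5} D(V)={1,2,4,5,6}: V {1,2,4,5,6}->{2,4,5,6}
Constraint 2 (W != V) on D(W)={1,4,5,6} D(V)={2,4,5,6}: no change
Constraint 3 (U + W = V) on D(U)={1,2,4,5} D(W)={1,4,5,6} D(V)={2,4,5,6}: W {1,4,5,6}->{1,4,5}; V {2,4,5,6}->{2,5,6}
Constraint 4 (V + W = U) on D(V)={2,5,6} D(W)={1,4,5} D(U)={1,2,4,5}: V {2,5,6}->{}; W {1,4,5}->{}; U {1,2,4,5}->{}
So after constraint 4: D(W)={}, size = 0

Answer: 0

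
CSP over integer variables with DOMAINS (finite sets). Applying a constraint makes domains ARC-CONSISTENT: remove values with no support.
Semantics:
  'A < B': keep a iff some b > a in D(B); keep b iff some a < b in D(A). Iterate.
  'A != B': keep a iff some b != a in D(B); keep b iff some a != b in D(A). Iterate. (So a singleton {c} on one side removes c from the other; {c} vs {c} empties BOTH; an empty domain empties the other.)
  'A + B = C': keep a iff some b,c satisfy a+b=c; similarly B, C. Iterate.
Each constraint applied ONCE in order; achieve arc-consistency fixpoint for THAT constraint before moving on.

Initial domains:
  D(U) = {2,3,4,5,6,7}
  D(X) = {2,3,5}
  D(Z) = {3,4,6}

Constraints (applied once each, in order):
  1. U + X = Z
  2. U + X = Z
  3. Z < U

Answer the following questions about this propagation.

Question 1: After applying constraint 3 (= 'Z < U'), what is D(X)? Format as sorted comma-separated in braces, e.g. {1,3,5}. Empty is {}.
Constraint 1 (U + X = Z) on D(U)={2,3,4,5,6,7} D(X)={2,3,5} D(Z)={3,4,6}: U {2,3,4,5,6,7}->{2,3,4}; X {2,3,5}->{2,3}; Z {3,4,6}->{4,6}
Constraint 2 (U + X = Z) on D(U)={2,3,4} D(X)={2,3} D(Z)={4,6}: no change
Constraint 3 (Z < U) on D(Z)={4,6} D(U)={2,3,4}: Z {4,6}->{}; U {2,3,4}->{}
So after constraint 3: D(X) = {2,3}

Answer: {2,3}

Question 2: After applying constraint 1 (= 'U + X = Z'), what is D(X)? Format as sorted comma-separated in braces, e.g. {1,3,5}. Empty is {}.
Constraint 1 (U + X = Z) on D(U)={2,3,4,5,6,7} D(X)={2,3,5} D(Z)={3,4,6}: U {2,3,4,5,6,7}->{2,3,4}; X {2,3,5}->{2,3}; Z {3,4,6}->{4,6}
So after constraint 1: D(X) = {2,3}

Answer: {2,3}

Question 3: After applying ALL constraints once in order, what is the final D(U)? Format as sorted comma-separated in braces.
Answer: {}

Derivation:
Constraint 1 (U + X = Z) on D(U)={2,3,4,5,6,7} D(X)={2,3,5} D(Z)={3,4,6}: U {2,3,4,5,6,7}->{2,3,4}; X {2,3,5}->{2,3}; Z {3,4,6}->{4,6}
Constraint 2 (U + X = Z) on D(U)={2,3,4} D(X)={2,3} D(Z)={4,6}: no change
Constraint 3 (Z < U) on D(Z)={4,6} D(U)={2,3,4}: Z {4,6}->{}; U {2,3,4}->{}
So after all 3 constraints: D(U) = {}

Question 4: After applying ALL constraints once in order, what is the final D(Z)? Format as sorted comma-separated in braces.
Answer: {}

Derivation:
Constraint 1 (U + X = Z) on D(U)={2,3,4,5,6,7} D(X)={2,3,5} D(Z)={3,4,6}: U {2,3,4,5,6,7}->{2,3,4}; X {2,3,5}->{2,3}; Z {3,4,6}->{4,6}
Constraint 2 (U + X = Z) on D(U)={2,3,4} D(X)={2,3} D(Z)={4,6}: no change
Constraint 3 (Z < U) on D(Z)={4,6} D(U)={2,3,4}: Z {4,6}->{}; U {2,3,4}->{}
So after all 3 constraints: D(Z) = {}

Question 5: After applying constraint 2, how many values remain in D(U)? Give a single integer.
Constraint 1 (U + X = Z) on D(U)={2,3,4,5,6,7} D(X)={2,3,5} D(Z)={3,4,6}: U {2,3,4,5,6,7}->{2,3,4}; X {2,3,5}->{2,3}; Z {3,4,6}->{4,6}
Constraint 2 (U + X = Z) on D(U)={2,3,4} D(X)={2,3} D(Z)={4,6}: no change
So after constraint 2: D(U)={2,3,4}, size = 3

Answer: 3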